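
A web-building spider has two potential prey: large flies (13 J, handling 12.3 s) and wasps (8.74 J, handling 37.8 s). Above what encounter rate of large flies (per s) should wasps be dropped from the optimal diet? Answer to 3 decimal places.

0.023 per s

At the threshold, the rate on large flies alone equals the profitability of wasps: λ·13/(1 + λ·12.3) = 8.74/37.8 = 0.2312.
Rearranging, λ(13 − 0.2312×12.3) = 0.2312, so λ = 0.2312/10.16 = 0.02277 per s.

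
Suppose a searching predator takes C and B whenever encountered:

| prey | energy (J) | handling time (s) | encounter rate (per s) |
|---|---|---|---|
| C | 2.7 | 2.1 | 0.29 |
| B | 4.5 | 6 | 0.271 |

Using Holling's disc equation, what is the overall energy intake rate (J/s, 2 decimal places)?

0.62 J/s

R = Σλ_iE_i / (1 + Σλ_ih_i)
Numerator: 0.29×2.7 + 0.271×4.5 = 2.002
Denominator: 1 + 0.29×2.1 + 0.271×6 = 3.235
R = 2.002/3.235 = 0.619 J/s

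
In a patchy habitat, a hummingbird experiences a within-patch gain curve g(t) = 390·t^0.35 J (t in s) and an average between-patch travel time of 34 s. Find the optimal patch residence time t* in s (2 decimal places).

18.31 s

By the marginal value theorem, leave when the instantaneous gain rate g'(t) equals the habitat-wide average g(t)/(T + t).
g'(t) = 0.35·390·t^-0.65. Setting 0.35·390·t^-0.65 = 390·t^0.35/(34+t) gives 0.35(34+t) = t, so 0.65·t = 0.35×34.
t* = 0.35×34/0.65 = 18.31 s.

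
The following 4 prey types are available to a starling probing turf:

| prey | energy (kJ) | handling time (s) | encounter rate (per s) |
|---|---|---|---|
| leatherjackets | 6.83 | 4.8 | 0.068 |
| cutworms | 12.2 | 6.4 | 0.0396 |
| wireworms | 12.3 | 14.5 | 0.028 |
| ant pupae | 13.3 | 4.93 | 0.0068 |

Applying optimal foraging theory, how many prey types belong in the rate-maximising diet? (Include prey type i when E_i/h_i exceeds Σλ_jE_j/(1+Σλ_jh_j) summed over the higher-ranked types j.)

4

E/h in descending order: ant pupae 2.7, cutworms 1.91, leatherjackets 1.42, wireworms 0.848 kJ/s. The optimal diet is the largest prefix of this list for which every included type satisfies E_i/h_i > R on the types above it.
Rate on top 1: 0.08751. cutworms: 1.91 > 0.08751 → include.
Rate on top 2: 0.4457. leatherjackets: 1.42 > 0.4457 → include.
Rate on top 3: 0.6434. wireworms: 0.848 > 0.6434 → include.
Optimal diet: ant pupae, cutworms, leatherjackets, wireworms — 4 of 4 types.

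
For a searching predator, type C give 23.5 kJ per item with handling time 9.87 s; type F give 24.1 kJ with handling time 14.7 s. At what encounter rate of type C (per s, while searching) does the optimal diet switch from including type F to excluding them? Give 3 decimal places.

At the threshold, the rate on type C alone equals the profitability of type F: λ·23.5/(1 + λ·9.87) = 24.1/14.7 = 1.639.
Rearranging, λ(23.5 − 1.639×9.87) = 1.639, so λ = 1.639/7.319 = 0.224 per s.

0.224 per s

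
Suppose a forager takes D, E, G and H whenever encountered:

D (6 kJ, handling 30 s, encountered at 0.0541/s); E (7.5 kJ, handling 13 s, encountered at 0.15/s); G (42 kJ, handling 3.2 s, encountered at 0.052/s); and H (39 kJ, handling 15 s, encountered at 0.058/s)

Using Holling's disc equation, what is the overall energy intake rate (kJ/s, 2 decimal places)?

1.05 kJ/s

R = (0.0541×6 + 0.15×7.5 + 0.052×42 + 0.058×39) / (1 + 0.0541×30 + 0.15×13 + 0.052×3.2 + 0.058×15) = 5.896/5.609 = 1.051 kJ/s.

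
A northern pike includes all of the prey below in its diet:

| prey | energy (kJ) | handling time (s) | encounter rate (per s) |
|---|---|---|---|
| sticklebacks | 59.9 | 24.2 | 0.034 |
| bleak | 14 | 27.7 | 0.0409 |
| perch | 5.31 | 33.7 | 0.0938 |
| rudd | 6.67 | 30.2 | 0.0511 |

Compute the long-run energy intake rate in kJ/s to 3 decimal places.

Energy encountered per unit search time: 0.034×59.9 + 0.0409×14 + 0.0938×5.31 + 0.0511×6.67 = 3.448 kJ/s.
Handling time per unit search time: 0.034×24.2 + 0.0409×27.7 + 0.0938×33.7 + 0.0511×30.2 = 6.66.
Rate = 3.448/(1 + 6.66) = 0.4501 kJ/s.

0.450 kJ/s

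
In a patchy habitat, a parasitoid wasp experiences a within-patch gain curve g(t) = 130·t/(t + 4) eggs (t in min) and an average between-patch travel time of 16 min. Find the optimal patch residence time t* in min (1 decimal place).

8.0 min

By the marginal value theorem, leave when the instantaneous gain rate g'(t) equals the habitat-wide average g(t)/(T + t).
g'(t) = 130·4/(t + 4)². Setting 130·4/(t+4)² = 130t/[(t+4)(16+t)] gives 4(16+t) = t(t+4), so t² = 4×16 = 64.
t* = √64 = 8 min.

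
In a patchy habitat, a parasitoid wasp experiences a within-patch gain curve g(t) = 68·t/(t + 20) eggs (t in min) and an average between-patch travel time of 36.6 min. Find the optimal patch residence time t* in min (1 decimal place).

By the marginal value theorem, leave when the instantaneous gain rate g'(t) equals the habitat-wide average g(t)/(T + t).
g'(t) = 68·20/(t + 20)². Setting 68·20/(t+20)² = 68t/[(t+20)(36.6+t)] gives 20(36.6+t) = t(t+20), so t² = 20×36.6 = 732.
t* = √732 = 27.06 min.

27.1 min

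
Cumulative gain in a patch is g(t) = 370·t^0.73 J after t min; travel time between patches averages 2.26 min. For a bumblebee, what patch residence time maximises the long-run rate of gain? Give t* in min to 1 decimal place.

6.1 min

Maximise g(t)/(T+t): set derivative to zero → g'(t)(T+t) = g(t).
g'(t) = 0.73·370·t^-0.27. Setting 0.73·370·t^-0.27 = 370·t^0.73/(2.26+t) gives 0.73(2.26+t) = t, so 0.27·t = 0.73×2.26.
t* = 0.73×2.26/0.27 = 6.11 min.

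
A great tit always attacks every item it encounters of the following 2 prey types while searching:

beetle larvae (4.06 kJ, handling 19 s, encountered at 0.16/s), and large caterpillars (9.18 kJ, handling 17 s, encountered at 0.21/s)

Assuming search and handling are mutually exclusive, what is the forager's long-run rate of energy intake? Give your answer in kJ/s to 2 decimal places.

R = Σλ_iE_i / (1 + Σλ_ih_i)
Numerator: 0.16×4.06 + 0.21×9.18 = 2.577
Denominator: 1 + 0.16×19 + 0.21×17 = 7.61
R = 2.577/7.61 = 0.3387 kJ/s

0.34 kJ/s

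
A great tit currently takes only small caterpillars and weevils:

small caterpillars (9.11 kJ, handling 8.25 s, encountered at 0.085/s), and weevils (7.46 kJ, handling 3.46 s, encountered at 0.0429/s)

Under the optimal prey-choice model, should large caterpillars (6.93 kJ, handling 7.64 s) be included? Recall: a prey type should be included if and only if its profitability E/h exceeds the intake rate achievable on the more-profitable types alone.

Yes

On small caterpillars and weevils alone, R = ΣλE/(1+Σλh) = 1.094/1.85 = 0.5917 kJ/s.
large caterpillars: E/h = 6.93/7.64 = 0.9071 kJ/s.
Since 0.9071 > R, including large caterpillars increases the long-run rate.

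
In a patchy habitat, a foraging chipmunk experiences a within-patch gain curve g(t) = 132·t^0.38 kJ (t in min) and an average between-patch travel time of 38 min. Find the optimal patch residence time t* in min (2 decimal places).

By the marginal value theorem, leave when the instantaneous gain rate g'(t) equals the habitat-wide average g(t)/(T + t).
g'(t) = 0.38·132·t^-0.62. Setting 0.38·132·t^-0.62 = 132·t^0.38/(38+t) gives 0.38(38+t) = t, so 0.62·t = 0.38×38.
t* = 0.38×38/0.62 = 23.29 min.

23.29 min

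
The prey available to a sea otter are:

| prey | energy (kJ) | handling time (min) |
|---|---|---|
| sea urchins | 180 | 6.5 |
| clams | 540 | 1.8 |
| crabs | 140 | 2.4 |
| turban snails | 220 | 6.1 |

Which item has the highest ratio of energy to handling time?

In descending order of E/h:
clams: 540/1.8 = 300 kJ/min
crabs: 140/2.4 = 58.3 kJ/min
turban snails: 220/6.1 = 36.1 kJ/min
sea urchins: 180/6.5 = 27.7 kJ/min

clams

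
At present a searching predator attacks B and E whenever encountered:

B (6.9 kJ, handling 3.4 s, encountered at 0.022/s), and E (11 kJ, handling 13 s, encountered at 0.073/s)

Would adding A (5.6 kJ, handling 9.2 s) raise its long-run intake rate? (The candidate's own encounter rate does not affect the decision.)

Yes

Current rate: (0.022×6.9 + 0.073×11)/(1 + 0.022×3.4 + 0.073×13) = 0.4718 kJ/s.
A: E/h = 5.6/9.2 = 0.6087 kJ/s.
Since 0.6087 > R, including A increases the long-run rate.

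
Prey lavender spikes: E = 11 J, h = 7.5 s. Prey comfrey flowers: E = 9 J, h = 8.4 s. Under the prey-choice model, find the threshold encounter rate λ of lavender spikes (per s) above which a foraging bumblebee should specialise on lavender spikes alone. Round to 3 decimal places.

0.361 per s

At the threshold, the rate on lavender spikes alone equals the profitability of comfrey flowers: λ·11/(1 + λ·7.5) = 9/8.4 = 1.071.
Rearranging, λ(11 − 1.071×7.5) = 1.071, so λ = 1.071/2.964 = 0.3614 per s.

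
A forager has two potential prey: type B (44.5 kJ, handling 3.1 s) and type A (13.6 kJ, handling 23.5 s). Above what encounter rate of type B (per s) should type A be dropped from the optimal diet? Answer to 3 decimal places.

0.014 per s

The zero-one rule: include type A iff E₂/h₂ > λE₁/(1+λh₁). Equality gives the switch point.
λE₁h₂ = E₂ + λE₂h₁ ⇒ λ = E₂/(E₁h₂ − E₂h₁) = 13.6/(1046 − 42.16) = 0.01355 per s.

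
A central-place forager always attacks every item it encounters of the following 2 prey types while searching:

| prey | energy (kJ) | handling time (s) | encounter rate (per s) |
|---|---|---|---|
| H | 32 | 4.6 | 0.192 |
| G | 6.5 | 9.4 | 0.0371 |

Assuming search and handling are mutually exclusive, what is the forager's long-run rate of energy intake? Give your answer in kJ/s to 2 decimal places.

R = Σλ_iE_i / (1 + Σλ_ih_i)
Numerator: 0.192×32 + 0.0371×6.5 = 6.385
Denominator: 1 + 0.192×4.6 + 0.0371×9.4 = 2.232
R = 6.385/2.232 = 2.861 kJ/s

2.86 kJ/s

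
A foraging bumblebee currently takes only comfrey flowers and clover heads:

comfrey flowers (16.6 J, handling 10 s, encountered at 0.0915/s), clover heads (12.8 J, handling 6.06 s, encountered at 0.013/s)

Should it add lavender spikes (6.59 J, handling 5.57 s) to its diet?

Yes

On comfrey flowers and clover heads alone, R = ΣλE/(1+Σλh) = 1.685/1.994 = 0.8453 J/s.
Profitability of lavender spikes: 6.59/5.57 = 1.183 J/s.
1.183 > 0.8453, so adding lavender spikes raises the average — include it.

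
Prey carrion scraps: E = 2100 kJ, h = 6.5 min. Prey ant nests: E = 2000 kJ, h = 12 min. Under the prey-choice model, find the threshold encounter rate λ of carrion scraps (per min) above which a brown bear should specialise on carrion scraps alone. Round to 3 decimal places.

The zero-one rule: include ant nests iff E₂/h₂ > λE₁/(1+λh₁). Equality gives the switch point.
λE₁h₂ = E₂ + λE₂h₁ ⇒ λ = E₂/(E₁h₂ − E₂h₁) = 2000/(2.52e+04 − 1.3e+04) = 0.1639 per min.

0.164 per min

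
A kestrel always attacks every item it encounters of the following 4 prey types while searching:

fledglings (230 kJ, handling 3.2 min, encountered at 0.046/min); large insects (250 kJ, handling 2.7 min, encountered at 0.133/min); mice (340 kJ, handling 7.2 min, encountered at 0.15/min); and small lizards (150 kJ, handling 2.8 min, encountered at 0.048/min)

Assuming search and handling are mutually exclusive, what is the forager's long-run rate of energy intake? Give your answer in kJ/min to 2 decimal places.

37.50 kJ/min

R = (0.046×230 + 0.133×250 + 0.15×340 + 0.048×150) / (1 + 0.046×3.2 + 0.133×2.7 + 0.15×7.2 + 0.048×2.8) = 102/2.721 = 37.5 kJ/min.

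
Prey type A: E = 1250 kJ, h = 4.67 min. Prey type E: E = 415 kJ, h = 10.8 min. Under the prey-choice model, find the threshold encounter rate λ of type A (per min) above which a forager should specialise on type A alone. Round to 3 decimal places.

0.036 per min

Drop type E once their profitability E₂/h₂ falls below the rate achievable on type A alone: E₂/h₂ = λE₁/(1 + λh₁).
Solve for λ: λE₁h₂ = E₂(1 + λh₁) → λ(E₁h₂ − E₂h₁) = E₂ → λ = E₂/(E₁h₂ − E₂h₁).
λ = 415/(1250×10.8 − 415×4.67) = 415/1.156e+04 = 0.03589 per min.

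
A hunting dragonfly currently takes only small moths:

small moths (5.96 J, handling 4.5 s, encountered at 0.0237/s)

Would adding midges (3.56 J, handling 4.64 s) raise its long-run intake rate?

On small moths alone, R = ΣλE/(1+Σλh) = 0.1413/1.107 = 0.1276 J/s.
Profitability of midges: 3.56/4.64 = 0.7672 J/s.
0.7672 > 0.1276, so adding midges raises the average — include it.

Yes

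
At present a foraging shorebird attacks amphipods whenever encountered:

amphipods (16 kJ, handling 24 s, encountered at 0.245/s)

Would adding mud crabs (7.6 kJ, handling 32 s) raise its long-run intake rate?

No

On amphipods alone, R = ΣλE/(1+Σλh) = 3.92/6.88 = 0.5698 kJ/s.
mud crabs: E/h = 7.6/32 = 0.2375 kJ/s.
0.2375 < 0.5698, so adding mud crabs would lower the average — exclude it.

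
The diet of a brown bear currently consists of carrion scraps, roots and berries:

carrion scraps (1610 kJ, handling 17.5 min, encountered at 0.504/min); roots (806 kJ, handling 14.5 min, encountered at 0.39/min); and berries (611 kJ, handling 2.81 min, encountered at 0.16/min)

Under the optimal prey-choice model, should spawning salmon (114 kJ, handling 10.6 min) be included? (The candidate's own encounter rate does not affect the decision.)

Current rate: (0.504×1610 + 0.39×806 + 0.16×611)/(1 + 0.504×17.5 + 0.39×14.5 + 0.16×2.81) = 76.83 kJ/min.
Profitability of spawning salmon: 114/10.6 = 10.75 kJ/min.
Since 10.75 < R, time spent handling spawning salmon is better spent searching.

No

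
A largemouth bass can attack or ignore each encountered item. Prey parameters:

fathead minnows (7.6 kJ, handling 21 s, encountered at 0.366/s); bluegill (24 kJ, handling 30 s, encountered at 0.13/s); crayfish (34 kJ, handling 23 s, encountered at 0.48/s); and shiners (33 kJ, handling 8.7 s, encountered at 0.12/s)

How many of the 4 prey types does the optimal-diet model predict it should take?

Profitabilities (E/h, kJ/s): shiners 3.79, crayfish 1.48, bluegill 0.8, fathead minnows 0.362. Add prey in this order while the next type's profitability exceeds the intake rate on those already taken.
Rate on top 1: 1.937. crayfish: 1.48 < 1.937 → exclude; stop.
Optimal diet: shiners — 1 of 4 types.

1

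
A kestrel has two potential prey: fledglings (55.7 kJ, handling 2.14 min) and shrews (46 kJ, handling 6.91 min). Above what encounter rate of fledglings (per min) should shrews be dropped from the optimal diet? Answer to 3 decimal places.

0.161 per min

The zero-one rule: include shrews iff E₂/h₂ > λE₁/(1+λh₁). Equality gives the switch point.
λE₁h₂ = E₂ + λE₂h₁ ⇒ λ = E₂/(E₁h₂ − E₂h₁) = 46/(384.9 − 98.44) = 0.1606 per min.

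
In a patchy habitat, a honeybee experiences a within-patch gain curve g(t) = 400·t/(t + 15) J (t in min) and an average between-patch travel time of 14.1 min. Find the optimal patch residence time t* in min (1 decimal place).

By the marginal value theorem, leave when the instantaneous gain rate g'(t) equals the habitat-wide average g(t)/(T + t).
g'(t) = 400·15/(t + 15)². Setting 400·15/(t+15)² = 400t/[(t+15)(14.1+t)] gives 15(14.1+t) = t(t+15), so t² = 15×14.1 = 211.5.
t* = √211.5 = 14.54 min.

14.5 min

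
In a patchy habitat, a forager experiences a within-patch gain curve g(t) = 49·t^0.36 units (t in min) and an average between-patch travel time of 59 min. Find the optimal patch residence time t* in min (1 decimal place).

33.2 min

By the marginal value theorem, leave when the instantaneous gain rate g'(t) equals the habitat-wide average g(t)/(T + t).
g'(t) = 0.36·49·t^-0.64. Setting 0.36·49·t^-0.64 = 49·t^0.36/(59+t) gives 0.36(59+t) = t, so 0.64·t = 0.36×59.
t* = 0.36×59/0.64 = 33.19 min.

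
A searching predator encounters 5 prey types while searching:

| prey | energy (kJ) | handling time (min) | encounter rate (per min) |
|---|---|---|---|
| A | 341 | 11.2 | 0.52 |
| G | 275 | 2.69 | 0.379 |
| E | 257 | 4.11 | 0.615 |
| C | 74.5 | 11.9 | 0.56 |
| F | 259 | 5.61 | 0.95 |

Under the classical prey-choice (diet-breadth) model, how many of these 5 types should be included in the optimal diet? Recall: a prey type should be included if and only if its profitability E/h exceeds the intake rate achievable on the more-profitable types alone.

2

Rank by E/h (kJ/min): G 102, E 62.5, F 46.2, A 30.4, C 6.26. Include each in turn until the next type's E/h falls below the running intake rate.
Rate on top 1: 51.61. E: 62.5 > 51.61 → include.
Rate on top 2: 57.68. F: 46.2 < 57.68 → exclude; stop.
Optimal diet: G, E — 2 of 5 types.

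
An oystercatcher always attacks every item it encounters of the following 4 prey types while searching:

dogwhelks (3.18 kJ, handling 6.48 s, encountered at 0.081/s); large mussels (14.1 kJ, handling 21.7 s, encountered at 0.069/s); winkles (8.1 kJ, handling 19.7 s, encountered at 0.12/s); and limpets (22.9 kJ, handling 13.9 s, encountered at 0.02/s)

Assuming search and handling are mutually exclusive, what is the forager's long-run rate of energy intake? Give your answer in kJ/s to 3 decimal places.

Energy encountered per unit search time: 0.081×3.18 + 0.069×14.1 + 0.12×8.1 + 0.02×22.9 = 2.66 kJ/s.
Handling time per unit search time: 0.081×6.48 + 0.069×21.7 + 0.12×19.7 + 0.02×13.9 = 4.664.
Rate = 2.66/(1 + 4.664) = 0.4697 kJ/s.

0.470 kJ/s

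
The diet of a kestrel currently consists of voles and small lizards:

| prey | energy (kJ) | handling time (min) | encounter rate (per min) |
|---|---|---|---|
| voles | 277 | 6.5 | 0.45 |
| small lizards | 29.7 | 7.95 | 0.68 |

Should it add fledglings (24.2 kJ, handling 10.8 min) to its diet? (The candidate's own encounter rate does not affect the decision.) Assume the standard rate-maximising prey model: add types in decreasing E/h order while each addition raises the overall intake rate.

Intake rate on the current diet: R = (0.45×277 + 0.68×29.7) / (1 + 0.45×6.5 + 0.68×7.95) = 144.8/9.331 = 15.52 kJ/min.
fledglings: E/h = 24.2/10.8 = 2.241 kJ/min.
2.241 < 15.52, so adding fledglings would lower the average — exclude it.

No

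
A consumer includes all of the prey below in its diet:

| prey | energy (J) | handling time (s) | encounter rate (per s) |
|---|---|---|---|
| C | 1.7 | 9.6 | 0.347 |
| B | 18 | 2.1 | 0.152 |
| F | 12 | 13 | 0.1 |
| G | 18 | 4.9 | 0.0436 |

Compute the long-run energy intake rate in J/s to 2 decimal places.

0.86 J/s

R = (0.347×1.7 + 0.152×18 + 0.1×12 + 0.0436×18) / (1 + 0.347×9.6 + 0.152×2.1 + 0.1×13 + 0.0436×4.9) = 5.311/6.164 = 0.8616 J/s.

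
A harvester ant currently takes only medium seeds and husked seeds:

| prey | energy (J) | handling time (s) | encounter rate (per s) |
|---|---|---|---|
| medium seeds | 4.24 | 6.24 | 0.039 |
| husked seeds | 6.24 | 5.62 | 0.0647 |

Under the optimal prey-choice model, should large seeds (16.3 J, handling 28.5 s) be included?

Intake rate on the current diet: R = (0.039×4.24 + 0.0647×6.24) / (1 + 0.039×6.24 + 0.0647×5.62) = 0.5691/1.607 = 0.3541 J/s.
Profitability of large seeds: 16.3/28.5 = 0.5719 J/s.
0.5719 > 0.3541, so adding large seeds raises the average — include it.

Yes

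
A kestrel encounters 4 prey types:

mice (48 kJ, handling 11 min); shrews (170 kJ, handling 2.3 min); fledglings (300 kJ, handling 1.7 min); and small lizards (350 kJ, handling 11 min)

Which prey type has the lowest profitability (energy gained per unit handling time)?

Profitability E/h (kJ/min): mice = 48/11 = 4.36, shrews = 170/2.3 = 73.9, fledglings = 300/1.7 = 176, small lizards = 350/11 = 31.8.
Ranked: fledglings > shrews > small lizards > mice.

mice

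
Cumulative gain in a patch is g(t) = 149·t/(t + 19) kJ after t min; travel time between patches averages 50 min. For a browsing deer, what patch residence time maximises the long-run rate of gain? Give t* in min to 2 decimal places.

Optimal t* satisfies g'(t*) = g(t*)/(T + t*).
g'(t) = 149·19/(t + 19)². Setting 149·19/(t+19)² = 149t/[(t+19)(50+t)] gives 19(50+t) = t(t+19), so t² = 19×50 = 950.
t* = √950 = 30.82 min.

30.82 min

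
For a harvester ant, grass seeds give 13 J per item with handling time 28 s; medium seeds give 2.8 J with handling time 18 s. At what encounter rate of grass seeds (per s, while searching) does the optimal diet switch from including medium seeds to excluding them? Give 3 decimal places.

At the threshold, the rate on grass seeds alone equals the profitability of medium seeds: λ·13/(1 + λ·28) = 2.8/18 = 0.1556.
Rearranging, λ(13 − 0.1556×28) = 0.1556, so λ = 0.1556/8.644 = 0.01799 per s.

0.018 per s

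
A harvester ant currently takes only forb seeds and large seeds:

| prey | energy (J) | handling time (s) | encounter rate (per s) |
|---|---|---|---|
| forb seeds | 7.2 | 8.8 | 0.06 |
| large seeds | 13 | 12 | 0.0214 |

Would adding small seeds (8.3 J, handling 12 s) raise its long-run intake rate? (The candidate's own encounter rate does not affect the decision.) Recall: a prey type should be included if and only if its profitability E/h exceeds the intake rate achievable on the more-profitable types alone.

On forb seeds and large seeds alone, R = ΣλE/(1+Σλh) = 0.7102/1.785 = 0.3979 J/s.
small seeds: E/h = 8.3/12 = 0.6917 J/s.
0.6917 > 0.3979, so adding small seeds raises the average — include it.

Yes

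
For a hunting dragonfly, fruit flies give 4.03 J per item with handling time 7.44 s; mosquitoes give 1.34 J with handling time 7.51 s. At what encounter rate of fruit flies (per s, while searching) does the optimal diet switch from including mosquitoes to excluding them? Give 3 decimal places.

0.066 per s

The zero-one rule: include mosquitoes iff E₂/h₂ > λE₁/(1+λh₁). Equality gives the switch point.
λE₁h₂ = E₂ + λE₂h₁ ⇒ λ = E₂/(E₁h₂ − E₂h₁) = 1.34/(30.27 − 9.97) = 0.06602 per s.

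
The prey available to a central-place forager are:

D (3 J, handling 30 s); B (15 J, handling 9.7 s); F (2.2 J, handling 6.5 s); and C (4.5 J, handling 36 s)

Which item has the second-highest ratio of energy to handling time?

In descending order of E/h:
B: 15/9.7 = 1.55 J/s
F: 2.2/6.5 = 0.338 J/s
C: 4.5/36 = 0.125 J/s
D: 3/30 = 0.1 J/s

F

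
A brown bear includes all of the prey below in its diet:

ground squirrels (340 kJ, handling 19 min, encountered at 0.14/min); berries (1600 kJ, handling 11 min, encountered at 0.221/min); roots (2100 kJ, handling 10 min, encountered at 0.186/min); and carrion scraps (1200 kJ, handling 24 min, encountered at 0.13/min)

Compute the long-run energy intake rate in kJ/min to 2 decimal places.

R = (0.14×340 + 0.221×1600 + 0.186×2100 + 0.13×1200) / (1 + 0.14×19 + 0.221×11 + 0.186×10 + 0.13×24) = 947.8/11.07 = 85.61 kJ/min.

85.61 kJ/min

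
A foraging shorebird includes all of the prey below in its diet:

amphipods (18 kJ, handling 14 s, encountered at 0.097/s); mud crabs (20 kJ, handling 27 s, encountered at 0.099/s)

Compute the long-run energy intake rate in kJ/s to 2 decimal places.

0.74 kJ/s

R = Σλ_iE_i / (1 + Σλ_ih_i)
Numerator: 0.097×18 + 0.099×20 = 3.726
Denominator: 1 + 0.097×14 + 0.099×27 = 5.031
R = 3.726/5.031 = 0.7406 kJ/s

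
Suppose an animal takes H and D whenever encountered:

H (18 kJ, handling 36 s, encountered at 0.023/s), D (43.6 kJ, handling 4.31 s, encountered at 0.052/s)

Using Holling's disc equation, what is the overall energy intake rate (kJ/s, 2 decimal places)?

R = Σλ_iE_i / (1 + Σλ_ih_i)
Numerator: 0.023×18 + 0.052×43.6 = 2.681
Denominator: 1 + 0.023×36 + 0.052×4.31 = 2.052
R = 2.681/2.052 = 1.307 kJ/s

1.31 kJ/s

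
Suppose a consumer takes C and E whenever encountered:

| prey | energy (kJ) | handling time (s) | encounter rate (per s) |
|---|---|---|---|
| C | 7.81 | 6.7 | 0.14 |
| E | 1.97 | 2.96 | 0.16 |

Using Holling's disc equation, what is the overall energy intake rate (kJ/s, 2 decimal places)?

0.58 kJ/s

R = (0.14×7.81 + 0.16×1.97) / (1 + 0.14×6.7 + 0.16×2.96) = 1.409/2.412 = 0.5841 kJ/s.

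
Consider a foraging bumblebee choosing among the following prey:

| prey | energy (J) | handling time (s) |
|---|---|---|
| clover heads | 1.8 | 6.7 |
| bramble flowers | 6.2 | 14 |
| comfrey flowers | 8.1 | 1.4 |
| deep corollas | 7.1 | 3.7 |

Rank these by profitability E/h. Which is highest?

In descending order of E/h:
comfrey flowers: 8.1/1.4 = 5.79 J/s
deep corollas: 7.1/3.7 = 1.92 J/s
bramble flowers: 6.2/14 = 0.443 J/s
clover heads: 1.8/6.7 = 0.269 J/s

comfrey flowers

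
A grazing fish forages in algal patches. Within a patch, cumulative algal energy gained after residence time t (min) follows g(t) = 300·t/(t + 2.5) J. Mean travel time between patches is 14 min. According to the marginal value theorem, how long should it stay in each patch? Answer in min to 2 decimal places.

5.92 min

By the marginal value theorem, leave when the instantaneous gain rate g'(t) equals the habitat-wide average g(t)/(T + t).
g'(t) = 300·2.5/(t + 2.5)². Setting 300·2.5/(t+2.5)² = 300t/[(t+2.5)(14+t)] gives 2.5(14+t) = t(t+2.5), so t² = 2.5×14 = 35.
t* = √35 = 5.916 min.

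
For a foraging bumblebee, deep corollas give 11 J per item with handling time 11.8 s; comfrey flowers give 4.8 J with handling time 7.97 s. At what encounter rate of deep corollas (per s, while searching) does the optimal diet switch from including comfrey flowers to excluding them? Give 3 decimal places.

Drop comfrey flowers once their profitability E₂/h₂ falls below the rate achievable on deep corollas alone: E₂/h₂ = λE₁/(1 + λh₁).
Solve for λ: λE₁h₂ = E₂(1 + λh₁) → λ(E₁h₂ − E₂h₁) = E₂ → λ = E₂/(E₁h₂ − E₂h₁).
λ = 4.8/(11×7.97 − 4.8×11.8) = 4.8/31.03 = 0.1547 per s.

0.155 per s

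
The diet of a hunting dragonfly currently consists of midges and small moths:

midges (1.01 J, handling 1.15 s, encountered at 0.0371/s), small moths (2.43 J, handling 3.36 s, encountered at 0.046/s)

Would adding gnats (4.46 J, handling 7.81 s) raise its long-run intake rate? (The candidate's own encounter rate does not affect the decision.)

Yes

Intake rate on the current diet: R = (0.0371×1.01 + 0.046×2.43) / (1 + 0.0371×1.15 + 0.046×3.36) = 0.1493/1.197 = 0.1247 J/s.
Profitability of gnats: 4.46/7.81 = 0.5711 J/s.
0.5711 > 0.1247, so adding gnats raises the average — include it.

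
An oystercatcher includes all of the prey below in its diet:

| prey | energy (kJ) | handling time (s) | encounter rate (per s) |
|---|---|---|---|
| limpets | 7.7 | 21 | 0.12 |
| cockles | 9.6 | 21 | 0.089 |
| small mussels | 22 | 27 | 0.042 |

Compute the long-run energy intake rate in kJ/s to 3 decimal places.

Energy encountered per unit search time: 0.12×7.7 + 0.089×9.6 + 0.042×22 = 2.702 kJ/s.
Handling time per unit search time: 0.12×21 + 0.089×21 + 0.042×27 = 5.523.
Rate = 2.702/(1 + 5.523) = 0.4143 kJ/s.

0.414 kJ/s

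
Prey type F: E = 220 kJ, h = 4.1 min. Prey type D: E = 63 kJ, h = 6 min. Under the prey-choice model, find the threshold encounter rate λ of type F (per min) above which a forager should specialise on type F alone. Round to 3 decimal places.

Drop type D once their profitability E₂/h₂ falls below the rate achievable on type F alone: E₂/h₂ = λE₁/(1 + λh₁).
Solve for λ: λE₁h₂ = E₂(1 + λh₁) → λ(E₁h₂ − E₂h₁) = E₂ → λ = E₂/(E₁h₂ − E₂h₁).
λ = 63/(220×6 − 63×4.1) = 63/1062 = 0.05934 per min.

0.059 per min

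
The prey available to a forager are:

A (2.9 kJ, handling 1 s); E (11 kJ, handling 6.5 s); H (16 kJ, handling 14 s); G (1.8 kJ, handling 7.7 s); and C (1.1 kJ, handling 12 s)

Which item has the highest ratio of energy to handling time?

A

In descending order of E/h:
A: 2.9/1 = 2.9 kJ/s
E: 11/6.5 = 1.69 kJ/s
H: 16/14 = 1.14 kJ/s
G: 1.8/7.7 = 0.234 kJ/s
C: 1.1/12 = 0.0917 kJ/s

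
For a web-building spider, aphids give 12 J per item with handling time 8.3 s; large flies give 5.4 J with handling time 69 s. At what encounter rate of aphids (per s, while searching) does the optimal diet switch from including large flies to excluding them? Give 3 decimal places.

0.007 per s

The zero-one rule: include large flies iff E₂/h₂ > λE₁/(1+λh₁). Equality gives the switch point.
λE₁h₂ = E₂ + λE₂h₁ ⇒ λ = E₂/(E₁h₂ − E₂h₁) = 5.4/(828 − 44.82) = 0.006895 per s.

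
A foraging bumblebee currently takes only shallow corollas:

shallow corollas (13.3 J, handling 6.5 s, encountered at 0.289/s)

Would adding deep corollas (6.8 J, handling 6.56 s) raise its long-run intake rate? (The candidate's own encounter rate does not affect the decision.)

No

On shallow corollas alone, R = ΣλE/(1+Σλh) = 3.844/2.878 = 1.335 J/s.
deep corollas: E/h = 6.8/6.56 = 1.037 J/s.
Since 1.037 < R, time spent handling deep corollas is better spent searching.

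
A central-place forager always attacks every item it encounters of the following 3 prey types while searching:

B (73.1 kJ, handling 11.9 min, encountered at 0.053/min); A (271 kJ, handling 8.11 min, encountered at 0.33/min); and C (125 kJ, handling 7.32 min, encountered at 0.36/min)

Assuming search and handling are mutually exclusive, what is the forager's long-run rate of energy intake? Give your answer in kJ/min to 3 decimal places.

19.922 kJ/min

Energy encountered per unit search time: 0.053×73.1 + 0.33×271 + 0.36×125 = 138.3 kJ/min.
Handling time per unit search time: 0.053×11.9 + 0.33×8.11 + 0.36×7.32 = 5.942.
Rate = 138.3/(1 + 5.942) = 19.92 kJ/min.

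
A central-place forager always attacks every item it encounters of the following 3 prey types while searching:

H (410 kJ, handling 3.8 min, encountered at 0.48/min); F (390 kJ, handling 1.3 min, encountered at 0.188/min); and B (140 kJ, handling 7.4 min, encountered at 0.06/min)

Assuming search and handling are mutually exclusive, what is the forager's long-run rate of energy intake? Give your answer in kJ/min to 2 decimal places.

R = (0.48×410 + 0.188×390 + 0.06×140) / (1 + 0.48×3.8 + 0.188×1.3 + 0.06×7.4) = 278.5/3.512 = 79.3 kJ/min.

79.30 kJ/min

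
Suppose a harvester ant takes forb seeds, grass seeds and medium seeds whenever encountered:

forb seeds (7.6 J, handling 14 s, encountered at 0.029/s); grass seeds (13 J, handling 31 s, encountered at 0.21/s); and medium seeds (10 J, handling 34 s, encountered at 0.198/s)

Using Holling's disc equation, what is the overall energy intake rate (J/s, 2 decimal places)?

R = (0.029×7.6 + 0.21×13 + 0.198×10) / (1 + 0.029×14 + 0.21×31 + 0.198×34) = 4.93/14.65 = 0.3366 J/s.

0.34 J/s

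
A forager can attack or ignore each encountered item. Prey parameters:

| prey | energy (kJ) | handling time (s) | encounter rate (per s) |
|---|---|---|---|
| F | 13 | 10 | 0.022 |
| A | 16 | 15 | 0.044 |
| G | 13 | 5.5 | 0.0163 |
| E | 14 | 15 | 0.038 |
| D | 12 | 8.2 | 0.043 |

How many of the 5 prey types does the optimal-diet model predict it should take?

5

Rank by E/h (kJ/s): G 2.36, D 1.46, F 1.3, A 1.07, E 0.933. Include each in turn until the next type's E/h falls below the running intake rate.
Rate on top 1: 0.1945. D: 1.46 > 0.1945 → include.
Rate on top 2: 0.5047. F: 1.3 > 0.5047 → include.
Rate on top 3: 0.61. A: 1.07 > 0.61 → include.
Rate on top 4: 0.7398. E: 0.933 > 0.7398 → include.
Optimal diet: G, D, F, A, E — 5 of 5 types.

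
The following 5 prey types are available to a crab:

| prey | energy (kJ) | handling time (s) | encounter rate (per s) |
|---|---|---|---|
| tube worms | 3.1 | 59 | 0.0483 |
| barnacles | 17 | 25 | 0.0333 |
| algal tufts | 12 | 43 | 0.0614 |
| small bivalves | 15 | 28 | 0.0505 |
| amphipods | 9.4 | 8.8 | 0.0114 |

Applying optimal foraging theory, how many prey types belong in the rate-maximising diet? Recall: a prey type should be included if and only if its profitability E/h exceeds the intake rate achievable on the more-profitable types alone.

3

Rank by E/h (kJ/s): amphipods 1.07, barnacles 0.68, small bivalves 0.536, algal tufts 0.279, tube worms 0.0525. Include each in turn until the next type's E/h falls below the running intake rate.
Rate on top 1: 0.09739. barnacles: 0.68 > 0.09739 → include.
Rate on top 2: 0.3483. small bivalves: 0.536 > 0.3483 → include.
Rate on top 3: 0.4275. algal tufts: 0.279 < 0.4275 → exclude; stop.
Optimal diet: amphipods, barnacles, small bivalves — 3 of 5 types.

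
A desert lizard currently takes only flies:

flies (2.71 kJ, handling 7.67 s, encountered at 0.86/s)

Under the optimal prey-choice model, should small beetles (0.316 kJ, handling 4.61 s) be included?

No

Intake rate on the current diet: R = (0.86×2.71) / (1 + 0.86×7.67) = 2.331/7.596 = 0.3068 kJ/s.
Profitability of small beetles: 0.316/4.61 = 0.06855 kJ/s.
Since 0.06855 < R, time spent handling small beetles is better spent searching.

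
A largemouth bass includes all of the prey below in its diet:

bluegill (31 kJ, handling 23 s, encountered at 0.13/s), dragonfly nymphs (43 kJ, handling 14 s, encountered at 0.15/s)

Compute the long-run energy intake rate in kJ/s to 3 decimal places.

1.721 kJ/s

R = Σλ_iE_i / (1 + Σλ_ih_i)
Numerator: 0.13×31 + 0.15×43 = 10.48
Denominator: 1 + 0.13×23 + 0.15×14 = 6.09
R = 10.48/6.09 = 1.721 kJ/s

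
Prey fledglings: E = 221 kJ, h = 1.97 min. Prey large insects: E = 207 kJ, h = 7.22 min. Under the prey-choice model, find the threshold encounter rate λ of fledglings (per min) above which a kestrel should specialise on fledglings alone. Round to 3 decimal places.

Drop large insects once their profitability E₂/h₂ falls below the rate achievable on fledglings alone: E₂/h₂ = λE₁/(1 + λh₁).
Solve for λ: λE₁h₂ = E₂(1 + λh₁) → λ(E₁h₂ − E₂h₁) = E₂ → λ = E₂/(E₁h₂ − E₂h₁).
λ = 207/(221×7.22 − 207×1.97) = 207/1188 = 0.1743 per min.

0.174 per min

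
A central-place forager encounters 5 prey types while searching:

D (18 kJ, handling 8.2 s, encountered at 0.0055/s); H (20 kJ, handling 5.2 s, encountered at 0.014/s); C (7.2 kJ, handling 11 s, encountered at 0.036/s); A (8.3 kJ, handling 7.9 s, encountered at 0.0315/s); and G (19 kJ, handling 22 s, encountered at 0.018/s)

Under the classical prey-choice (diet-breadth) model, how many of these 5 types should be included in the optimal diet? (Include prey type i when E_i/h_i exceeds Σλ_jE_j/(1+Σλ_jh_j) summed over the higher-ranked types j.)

5

Rank by E/h (kJ/s): H 3.85, D 2.2, A 1.05, G 0.864, C 0.655. Include each in turn until the next type's E/h falls below the running intake rate.
Rate on top 1: 0.261. D: 2.2 > 0.261 → include.
Rate on top 2: 0.339. A: 1.05 > 0.339 → include.
Rate on top 3: 0.4686. G: 0.864 > 0.4686 → include.
Rate on top 4: 0.5573. C: 0.655 > 0.5573 → include.
Optimal diet: H, D, A, G, C — 5 of 5 types.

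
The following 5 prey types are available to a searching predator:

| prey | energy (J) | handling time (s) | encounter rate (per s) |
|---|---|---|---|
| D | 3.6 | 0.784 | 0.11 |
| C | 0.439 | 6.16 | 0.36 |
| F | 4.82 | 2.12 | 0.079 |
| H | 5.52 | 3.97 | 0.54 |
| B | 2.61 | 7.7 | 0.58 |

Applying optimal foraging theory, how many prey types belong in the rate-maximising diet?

3

Profitabilities (E/h, J/s): D 4.59, F 2.27, H 1.39, B 0.339, C 0.0713. Add prey in this order while the next type's profitability exceeds the intake rate on those already taken.
Rate on top 1: 0.3646. F: 2.27 > 0.3646 → include.
Rate on top 2: 0.6196. H: 1.39 > 0.6196 → include.
Rate on top 3: 1.106. B: 0.339 < 1.106 → exclude; stop.
Optimal diet: D, F, H — 3 of 5 types.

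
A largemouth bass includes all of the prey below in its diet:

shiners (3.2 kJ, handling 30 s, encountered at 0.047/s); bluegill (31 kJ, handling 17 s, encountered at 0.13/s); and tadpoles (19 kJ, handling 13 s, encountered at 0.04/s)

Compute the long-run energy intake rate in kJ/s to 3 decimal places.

0.961 kJ/s

R = Σλ_iE_i / (1 + Σλ_ih_i)
Numerator: 0.047×3.2 + 0.13×31 + 0.04×19 = 4.94
Denominator: 1 + 0.047×30 + 0.13×17 + 0.04×13 = 5.14
R = 4.94/5.14 = 0.9612 kJ/s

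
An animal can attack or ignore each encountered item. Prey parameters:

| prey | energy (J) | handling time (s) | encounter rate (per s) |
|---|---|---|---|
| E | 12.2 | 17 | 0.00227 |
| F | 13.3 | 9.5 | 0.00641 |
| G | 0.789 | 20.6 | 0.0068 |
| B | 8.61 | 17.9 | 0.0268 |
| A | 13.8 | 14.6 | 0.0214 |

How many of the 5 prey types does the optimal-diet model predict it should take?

Rank by E/h (J/s): F 1.4, A 0.945, E 0.718, B 0.481, G 0.0383. Include each in turn until the next type's E/h falls below the running intake rate.
Rate on top 1: 0.08036. A: 0.945 > 0.08036 → include.
Rate on top 2: 0.2771. E: 0.718 > 0.2771 → include.
Rate on top 3: 0.2892. B: 0.481 > 0.2892 → include.
Rate on top 4: 0.3378. G: 0.0383 < 0.3378 → exclude; stop.
Optimal diet: F, A, E, B — 4 of 5 types.

4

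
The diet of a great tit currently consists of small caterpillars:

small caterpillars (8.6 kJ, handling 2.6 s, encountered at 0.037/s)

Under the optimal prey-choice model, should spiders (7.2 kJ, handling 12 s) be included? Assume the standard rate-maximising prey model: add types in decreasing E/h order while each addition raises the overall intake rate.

Intake rate on the current diet: R = (0.037×8.6) / (1 + 0.037×2.6) = 0.3182/1.096 = 0.2903 kJ/s.
spiders: E/h = 7.2/12 = 0.6 kJ/s.
Since 0.6 > R, including spiders increases the long-run rate.

Yes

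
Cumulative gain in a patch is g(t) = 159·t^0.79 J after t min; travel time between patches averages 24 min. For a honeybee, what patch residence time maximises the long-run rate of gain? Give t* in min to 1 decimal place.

Optimal t* satisfies g'(t*) = g(t*)/(T + t*).
g'(t) = 0.79·159·t^-0.21. Setting 0.79·159·t^-0.21 = 159·t^0.79/(24+t) gives 0.79(24+t) = t, so 0.21·t = 0.79×24.
t* = 0.79×24/0.21 = 90.29 min.

90.3 min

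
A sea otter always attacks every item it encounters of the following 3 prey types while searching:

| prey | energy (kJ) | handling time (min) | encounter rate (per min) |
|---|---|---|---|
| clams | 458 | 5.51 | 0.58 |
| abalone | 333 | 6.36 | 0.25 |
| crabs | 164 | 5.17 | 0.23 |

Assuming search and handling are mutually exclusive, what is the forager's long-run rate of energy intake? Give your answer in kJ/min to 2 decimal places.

55.43 kJ/min

Energy encountered per unit search time: 0.58×458 + 0.25×333 + 0.23×164 = 386.6 kJ/min.
Handling time per unit search time: 0.58×5.51 + 0.25×6.36 + 0.23×5.17 = 5.975.
Rate = 386.6/(1 + 5.975) = 55.43 kJ/min.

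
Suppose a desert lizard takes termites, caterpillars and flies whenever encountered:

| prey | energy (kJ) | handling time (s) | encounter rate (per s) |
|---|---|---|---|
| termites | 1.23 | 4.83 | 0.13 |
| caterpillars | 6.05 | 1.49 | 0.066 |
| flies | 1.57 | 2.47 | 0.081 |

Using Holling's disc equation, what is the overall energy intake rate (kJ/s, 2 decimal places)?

Energy encountered per unit search time: 0.13×1.23 + 0.066×6.05 + 0.081×1.57 = 0.6864 kJ/s.
Handling time per unit search time: 0.13×4.83 + 0.066×1.49 + 0.081×2.47 = 0.9263.
Rate = 0.6864/(1 + 0.9263) = 0.3563 kJ/s.

0.36 kJ/s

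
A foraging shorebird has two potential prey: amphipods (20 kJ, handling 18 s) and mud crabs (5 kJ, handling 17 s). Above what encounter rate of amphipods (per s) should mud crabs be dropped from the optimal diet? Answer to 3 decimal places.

0.020 per s

At the threshold, the rate on amphipods alone equals the profitability of mud crabs: λ·20/(1 + λ·18) = 5/17 = 0.2941.
Rearranging, λ(20 − 0.2941×18) = 0.2941, so λ = 0.2941/14.71 = 0.02 per s.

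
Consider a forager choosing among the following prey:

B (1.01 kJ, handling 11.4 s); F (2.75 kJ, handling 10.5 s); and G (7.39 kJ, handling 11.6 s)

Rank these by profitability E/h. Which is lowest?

Profitability E/h (kJ/s): B = 1.01/11.4 = 0.0886, F = 2.75/10.5 = 0.262, G = 7.39/11.6 = 0.637.
Ranked: G > F > B.

B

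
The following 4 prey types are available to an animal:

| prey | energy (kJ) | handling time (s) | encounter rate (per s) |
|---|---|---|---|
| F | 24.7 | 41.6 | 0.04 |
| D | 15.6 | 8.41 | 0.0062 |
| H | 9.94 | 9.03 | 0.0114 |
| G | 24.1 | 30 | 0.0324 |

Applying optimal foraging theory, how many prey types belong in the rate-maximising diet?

4

Profitabilities (E/h, kJ/s): D 1.85, H 1.1, G 0.803, F 0.594. Add prey in this order while the next type's profitability exceeds the intake rate on those already taken.
Rate on top 1: 0.09193. H: 1.1 > 0.09193 → include.
Rate on top 2: 0.1818. G: 0.803 > 0.1818 → include.
Rate on top 3: 0.4658. F: 0.594 > 0.4658 → include.
Optimal diet: D, H, G, F — 4 of 4 types.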